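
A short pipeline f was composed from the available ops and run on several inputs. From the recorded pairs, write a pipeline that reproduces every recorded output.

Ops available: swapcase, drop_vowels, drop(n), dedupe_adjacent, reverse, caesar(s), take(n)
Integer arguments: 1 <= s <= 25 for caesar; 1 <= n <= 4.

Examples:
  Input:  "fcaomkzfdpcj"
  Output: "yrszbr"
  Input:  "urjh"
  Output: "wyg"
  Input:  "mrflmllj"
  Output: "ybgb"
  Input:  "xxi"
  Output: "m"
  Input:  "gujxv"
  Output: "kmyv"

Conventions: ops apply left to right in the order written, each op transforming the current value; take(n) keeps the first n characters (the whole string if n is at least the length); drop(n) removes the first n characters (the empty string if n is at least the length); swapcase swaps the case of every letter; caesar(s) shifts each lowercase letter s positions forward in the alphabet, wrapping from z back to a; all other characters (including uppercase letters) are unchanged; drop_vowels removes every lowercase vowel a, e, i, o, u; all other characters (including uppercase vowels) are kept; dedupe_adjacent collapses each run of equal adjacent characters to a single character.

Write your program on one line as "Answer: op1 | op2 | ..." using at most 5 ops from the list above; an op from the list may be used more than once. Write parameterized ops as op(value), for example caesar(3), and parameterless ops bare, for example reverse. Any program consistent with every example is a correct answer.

drop_vowels | caesar(15) | dedupe_adjacent | reverse | drop_vowels

Check, running the answer program on each example:
  "fcaomkzfdpcj" -> "fcmkzfdpcj" -> "urbzousery" -> "urbzousery" -> "yresuozbru" -> "yrszbr"
  "urjh" -> "rjh" -> "gyw" -> "gyw" -> "wyg" -> "wyg"
  "mrflmllj" -> "mrflmllj" -> "bguabaay" -> "bguabay" -> "yabaugb" -> "ybgb"
  "xxi" -> "xx" -> "mm" -> "m" -> "m" -> "m"
  "gujxv" -> "gjxv" -> "vymk" -> "vymk" -> "kmyv" -> "kmyv"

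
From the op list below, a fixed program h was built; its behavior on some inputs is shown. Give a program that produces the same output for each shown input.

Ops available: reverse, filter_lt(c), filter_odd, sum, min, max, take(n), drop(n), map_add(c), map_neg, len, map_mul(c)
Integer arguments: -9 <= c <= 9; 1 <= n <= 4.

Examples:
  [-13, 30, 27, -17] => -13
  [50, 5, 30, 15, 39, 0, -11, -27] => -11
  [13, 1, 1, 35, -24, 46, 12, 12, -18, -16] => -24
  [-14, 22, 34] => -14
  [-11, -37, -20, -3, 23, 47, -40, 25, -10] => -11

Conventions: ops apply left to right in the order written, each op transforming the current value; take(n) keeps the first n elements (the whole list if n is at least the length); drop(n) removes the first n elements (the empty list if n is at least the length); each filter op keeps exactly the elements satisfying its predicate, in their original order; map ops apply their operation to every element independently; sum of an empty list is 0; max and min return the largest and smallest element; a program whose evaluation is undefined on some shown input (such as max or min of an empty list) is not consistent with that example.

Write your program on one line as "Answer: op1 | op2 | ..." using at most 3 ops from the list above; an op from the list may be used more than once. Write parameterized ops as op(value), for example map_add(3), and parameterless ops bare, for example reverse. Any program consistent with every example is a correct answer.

filter_lt(-1) | take(1) | min

Check, running the answer program on each example:
  [-13, 30, 27, -17] -> [-13, -17] -> [-13] -> -13
  [50, 5, 30, 15, 39, 0, -11, -27] -> [-11, -27] -> [-11] -> -11
  [13, 1, 1, 35, -24, 46, 12, 12, -18, -16] -> [-24, -18, -16] -> [-24] -> -24
  [-14, 22, 34] -> [-14] -> [-14] -> -14
  [-11, -37, -20, -3, 23, 47, -40, 25, -10] -> [-11, -37, -20, -3, -40, -10] -> [-11] -> -11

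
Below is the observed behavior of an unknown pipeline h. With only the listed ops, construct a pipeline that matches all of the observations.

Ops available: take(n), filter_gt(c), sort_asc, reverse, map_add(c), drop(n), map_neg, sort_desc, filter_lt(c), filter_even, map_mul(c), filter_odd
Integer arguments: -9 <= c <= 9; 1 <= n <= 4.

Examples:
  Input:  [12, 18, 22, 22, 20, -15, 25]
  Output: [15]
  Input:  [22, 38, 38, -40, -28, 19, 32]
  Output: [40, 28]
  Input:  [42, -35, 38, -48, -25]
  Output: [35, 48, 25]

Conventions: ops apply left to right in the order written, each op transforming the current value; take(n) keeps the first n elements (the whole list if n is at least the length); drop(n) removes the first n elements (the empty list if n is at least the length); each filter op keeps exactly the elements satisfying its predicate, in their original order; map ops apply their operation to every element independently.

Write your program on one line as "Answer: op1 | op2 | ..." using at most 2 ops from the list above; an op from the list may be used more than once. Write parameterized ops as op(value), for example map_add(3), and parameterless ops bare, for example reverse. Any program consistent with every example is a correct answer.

map_neg | filter_gt(0)

Check, running the answer program on each example:
  [12, 18, 22, 22, 20, -15, 25] -> [-12, -18, -22, -22, -20, 15, -25] -> [15]
  [22, 38, 38, -40, -28, 19, 32] -> [-22, -38, -38, 40, 28, -19, -32] -> [40, 28]
  [42, -35, 38, -48, -25] -> [-42, 35, -38, 48, 25] -> [35, 48, 25]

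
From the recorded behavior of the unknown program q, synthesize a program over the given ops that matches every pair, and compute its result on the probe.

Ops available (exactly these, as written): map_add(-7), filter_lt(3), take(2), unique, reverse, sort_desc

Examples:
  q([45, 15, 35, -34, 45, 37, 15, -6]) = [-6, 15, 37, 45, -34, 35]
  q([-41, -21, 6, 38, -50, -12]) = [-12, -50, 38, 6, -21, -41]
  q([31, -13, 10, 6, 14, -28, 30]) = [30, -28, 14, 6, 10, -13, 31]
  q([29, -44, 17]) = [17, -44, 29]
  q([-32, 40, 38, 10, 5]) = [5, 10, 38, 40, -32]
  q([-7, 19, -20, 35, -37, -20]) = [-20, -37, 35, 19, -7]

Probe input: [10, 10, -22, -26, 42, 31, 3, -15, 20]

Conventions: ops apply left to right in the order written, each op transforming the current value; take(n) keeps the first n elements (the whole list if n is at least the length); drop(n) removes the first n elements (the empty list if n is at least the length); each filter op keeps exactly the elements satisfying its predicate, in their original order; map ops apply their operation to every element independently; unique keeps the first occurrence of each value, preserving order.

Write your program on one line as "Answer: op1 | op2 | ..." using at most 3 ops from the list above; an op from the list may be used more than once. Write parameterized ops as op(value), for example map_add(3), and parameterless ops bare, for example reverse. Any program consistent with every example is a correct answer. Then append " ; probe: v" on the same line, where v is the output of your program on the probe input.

reverse | unique ; probe: [20, -15, 3, 31, 42, -26, -22, 10]

Check, running the answer program on each example:
  [45, 15, 35, -34, 45, 37, 15, -6] -> [-6, 15, 37, 45, -34, 35, 15, 45] -> [-6, 15, 37, 45, -34, 35]
  [-41, -21, 6, 38, -50, -12] -> [-12, -50, 38, 6, -21, -41] -> [-12, -50, 38, 6, -21, -41]
  [31, -13, 10, 6, 14, -28, 30] -> [30, -28, 14, 6, 10, -13, 31] -> [30, -28, 14, 6, 10, -13, 31]
  [29, -44, 17] -> [17, -44, 29] -> [17, -44, 29]
  [-32, 40, 38, 10, 5] -> [5, 10, 38, 40, -32] -> [5, 10, 38, 40, -32]
  [-7, 19, -20, 35, -37, -20] -> [-20, -37, 35, -20, 19, -7] -> [-20, -37, 35, 19, -7]
  probe: [10, 10, -22, -26, 42, 31, 3, -15, 20] -> [20, -15, 3, 31, 42, -26, -22, 10, 10] -> [20, -15, 3, 31, 42, -26, -22, 10]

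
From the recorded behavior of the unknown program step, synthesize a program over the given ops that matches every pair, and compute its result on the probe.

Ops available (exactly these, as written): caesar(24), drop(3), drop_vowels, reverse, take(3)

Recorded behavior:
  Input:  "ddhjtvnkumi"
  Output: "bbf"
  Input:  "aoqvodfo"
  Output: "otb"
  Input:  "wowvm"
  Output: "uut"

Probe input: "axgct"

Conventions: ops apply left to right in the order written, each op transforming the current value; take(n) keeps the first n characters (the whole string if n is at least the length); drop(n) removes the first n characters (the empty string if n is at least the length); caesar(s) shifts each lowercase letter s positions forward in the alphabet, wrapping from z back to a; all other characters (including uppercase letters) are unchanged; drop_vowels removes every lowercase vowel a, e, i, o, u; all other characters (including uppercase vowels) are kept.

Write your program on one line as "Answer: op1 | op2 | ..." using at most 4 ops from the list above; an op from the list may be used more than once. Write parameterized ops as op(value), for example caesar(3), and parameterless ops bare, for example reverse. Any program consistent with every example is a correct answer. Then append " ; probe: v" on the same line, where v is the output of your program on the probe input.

drop_vowels | take(3) | caesar(24) ; probe: "vea"

Check, running the answer program on each example:
  "ddhjtvnkumi" -> "ddhjtvnkm" -> "ddh" -> "bbf"
  "aoqvodfo" -> "qvdf" -> "qvd" -> "otb"
  "wowvm" -> "wwvm" -> "wwv" -> "uut"
  probe: "axgct" -> "xgct" -> "xgc" -> "vea"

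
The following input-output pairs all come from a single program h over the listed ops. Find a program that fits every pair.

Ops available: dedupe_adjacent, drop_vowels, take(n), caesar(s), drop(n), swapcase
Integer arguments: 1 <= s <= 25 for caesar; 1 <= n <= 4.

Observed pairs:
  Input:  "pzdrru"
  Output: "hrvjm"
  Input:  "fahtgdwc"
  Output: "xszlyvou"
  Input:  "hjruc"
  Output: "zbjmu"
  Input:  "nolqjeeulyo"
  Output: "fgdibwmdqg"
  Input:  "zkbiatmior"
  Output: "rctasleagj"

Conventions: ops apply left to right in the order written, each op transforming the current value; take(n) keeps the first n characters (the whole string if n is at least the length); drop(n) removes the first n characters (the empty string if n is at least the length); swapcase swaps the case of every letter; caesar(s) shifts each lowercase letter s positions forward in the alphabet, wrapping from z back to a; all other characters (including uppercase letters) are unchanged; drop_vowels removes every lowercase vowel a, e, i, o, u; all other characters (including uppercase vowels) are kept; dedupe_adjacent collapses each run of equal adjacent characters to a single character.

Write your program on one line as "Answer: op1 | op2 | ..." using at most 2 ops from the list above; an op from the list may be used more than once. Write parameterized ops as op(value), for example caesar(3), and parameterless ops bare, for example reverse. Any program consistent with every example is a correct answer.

dedupe_adjacent | caesar(18)

Check, running the answer program on each example:
  "pzdrru" -> "pzdru" -> "hrvjm"
  "fahtgdwc" -> "fahtgdwc" -> "xszlyvou"
  "hjruc" -> "hjruc" -> "zbjmu"
  "nolqjeeulyo" -> "nolqjeulyo" -> "fgdibwmdqg"
  "zkbiatmior" -> "zkbiatmior" -> "rctasleagj"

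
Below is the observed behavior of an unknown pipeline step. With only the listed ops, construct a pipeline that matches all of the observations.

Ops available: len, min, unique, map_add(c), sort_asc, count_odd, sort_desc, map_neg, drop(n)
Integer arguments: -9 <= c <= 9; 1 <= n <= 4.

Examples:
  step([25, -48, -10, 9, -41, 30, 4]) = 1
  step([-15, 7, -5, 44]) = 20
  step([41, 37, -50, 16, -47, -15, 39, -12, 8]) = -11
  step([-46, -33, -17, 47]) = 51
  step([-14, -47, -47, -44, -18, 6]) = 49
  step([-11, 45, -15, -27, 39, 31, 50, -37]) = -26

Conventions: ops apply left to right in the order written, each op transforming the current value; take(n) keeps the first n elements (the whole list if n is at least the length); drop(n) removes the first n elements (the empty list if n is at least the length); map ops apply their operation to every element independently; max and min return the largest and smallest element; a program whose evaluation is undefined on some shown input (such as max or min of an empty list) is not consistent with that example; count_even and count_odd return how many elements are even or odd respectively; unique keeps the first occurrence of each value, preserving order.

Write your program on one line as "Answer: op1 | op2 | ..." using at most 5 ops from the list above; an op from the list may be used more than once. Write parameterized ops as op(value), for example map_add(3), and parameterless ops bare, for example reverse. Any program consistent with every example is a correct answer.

sort_desc | drop(3) | map_add(-5) | map_neg | min

Check, running the answer program on each example:
  [25, -48, -10, 9, -41, 30, 4] -> [30, 25, 9, 4, -10, -41, -48] -> [4, -10, -41, -48] -> [-1, -15, -46, -53] -> [1, 15, 46, 53] -> 1
  [-15, 7, -5, 44] -> [44, 7, -5, -15] -> [-15] -> [-20] -> [20] -> 20
  [41, 37, -50, 16, -47, -15, 39, -12, 8] -> [41, 39, 37, 16, 8, -12, -15, -47, -50] -> [16, 8, -12, -15, -47, -50] -> [11, 3, -17, -20, -52, -55] -> [-11, -3, 17, 20, 52, 55] -> -11
  [-46, -33, -17, 47] -> [47, -17, -33, -46] -> [-46] -> [-51] -> [51] -> 51
  [-14, -47, -47, -44, -18, 6] -> [6, -14, -18, -44, -47, -47] -> [-44, -47, -47] -> [-49, -52, -52] -> [49, 52, 52] -> 49
  [-11, 45, -15, -27, 39, 31, 50, -37] -> [50, 45, 39, 31, -11, -15, -27, -37] -> [31, -11, -15, -27, -37] -> [26, -16, -20, -32, -42] -> [-26, 16, 20, 32, 42] -> -26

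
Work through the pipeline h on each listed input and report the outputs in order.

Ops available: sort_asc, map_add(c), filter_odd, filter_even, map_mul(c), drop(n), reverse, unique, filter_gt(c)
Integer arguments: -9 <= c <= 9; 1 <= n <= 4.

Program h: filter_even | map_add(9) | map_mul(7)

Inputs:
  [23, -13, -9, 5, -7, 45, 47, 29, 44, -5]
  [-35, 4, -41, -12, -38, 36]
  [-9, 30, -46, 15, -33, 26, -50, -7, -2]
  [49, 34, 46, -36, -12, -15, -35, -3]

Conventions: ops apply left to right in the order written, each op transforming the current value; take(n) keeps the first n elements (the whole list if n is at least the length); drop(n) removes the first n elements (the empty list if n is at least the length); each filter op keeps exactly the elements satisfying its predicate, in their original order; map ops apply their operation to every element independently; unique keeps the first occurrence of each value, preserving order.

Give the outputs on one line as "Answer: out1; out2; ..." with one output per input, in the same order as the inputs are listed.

[371]; [91, -21, -203, 315]; [273, -259, 245, -287, 49]; [301, 385, -189, -21]

Execution, op by op:
  [23, -13, -9, 5, -7, 45, 47, 29, 44, -5] -> [44] -> [53] -> [371]
  [-35, 4, -41, -12, -38, 36] -> [4, -12, -38, 36] -> [13, -3, -29, 45] -> [91, -21, -203, 315]
  [-9, 30, -46, 15, -33, 26, -50, -7, -2] -> [30, -46, 26, -50, -2] -> [39, -37, 35, -41, 7] -> [273, -259, 245, -287, 49]
  [49, 34, 46, -36, -12, -15, -35, -3] -> [34, 46, -36, -12] -> [43, 55, -27, -3] -> [301, 385, -189, -21]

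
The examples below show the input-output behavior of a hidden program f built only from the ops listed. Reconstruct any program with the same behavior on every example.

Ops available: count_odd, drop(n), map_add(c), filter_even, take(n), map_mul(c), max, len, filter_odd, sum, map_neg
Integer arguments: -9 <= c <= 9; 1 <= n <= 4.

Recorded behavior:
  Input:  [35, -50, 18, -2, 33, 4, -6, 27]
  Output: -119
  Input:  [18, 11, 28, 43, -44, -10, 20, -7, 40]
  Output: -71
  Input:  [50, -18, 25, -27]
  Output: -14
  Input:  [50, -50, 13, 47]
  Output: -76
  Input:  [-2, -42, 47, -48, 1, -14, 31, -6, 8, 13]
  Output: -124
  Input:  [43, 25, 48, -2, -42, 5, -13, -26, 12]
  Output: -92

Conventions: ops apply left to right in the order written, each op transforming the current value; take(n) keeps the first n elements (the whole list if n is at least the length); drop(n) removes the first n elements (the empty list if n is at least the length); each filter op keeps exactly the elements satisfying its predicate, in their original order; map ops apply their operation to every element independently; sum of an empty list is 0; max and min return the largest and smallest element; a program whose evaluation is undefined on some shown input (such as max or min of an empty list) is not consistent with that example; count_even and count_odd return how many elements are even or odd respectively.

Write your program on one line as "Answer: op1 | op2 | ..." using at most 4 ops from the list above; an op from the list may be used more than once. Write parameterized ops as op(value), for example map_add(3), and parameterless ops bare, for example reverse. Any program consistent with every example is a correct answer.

map_add(8) | map_neg | filter_odd | sum

Check, running the answer program on each example:
  [35, -50, 18, -2, 33, 4, -6, 27] -> [43, -42, 26, 6, 41, 12, 2, 35] -> [-43, 42, -26, -6, -41, -12, -2, -35] -> [-43, -41, -35] -> -119
  [18, 11, 28, 43, -44, -10, 20, -7, 40] -> [26, 19, 36, 51, -36, -2, 28, 1, 48] -> [-26, -19, -36, -51, 36, 2, -28, -1, -48] -> [-19, -51, -1] -> -71
  [50, -18, 25, -27] -> [58, -10, 33, -19] -> [-58, 10, -33, 19] -> [-33, 19] -> -14
  [50, -50, 13, 47] -> [58, -42, 21, 55] -> [-58, 42, -21, -55] -> [-21, -55] -> -76
  [-2, -42, 47, -48, 1, -14, 31, -6, 8, 13] -> [6, -34, 55, -40, 9, -6, 39, 2, 16, 21] -> [-6, 34, -55, 40, -9, 6, -39, -2, -16, -21] -> [-55, -9, -39, -21] -> -124
  [43, 25, 48, -2, -42, 5, -13, -26, 12] -> [51, 33, 56, 6, -34, 13, -5, -18, 20] -> [-51, -33, -56, -6, 34, -13, 5, 18, -20] -> [-51, -33, -13, 5] -> -92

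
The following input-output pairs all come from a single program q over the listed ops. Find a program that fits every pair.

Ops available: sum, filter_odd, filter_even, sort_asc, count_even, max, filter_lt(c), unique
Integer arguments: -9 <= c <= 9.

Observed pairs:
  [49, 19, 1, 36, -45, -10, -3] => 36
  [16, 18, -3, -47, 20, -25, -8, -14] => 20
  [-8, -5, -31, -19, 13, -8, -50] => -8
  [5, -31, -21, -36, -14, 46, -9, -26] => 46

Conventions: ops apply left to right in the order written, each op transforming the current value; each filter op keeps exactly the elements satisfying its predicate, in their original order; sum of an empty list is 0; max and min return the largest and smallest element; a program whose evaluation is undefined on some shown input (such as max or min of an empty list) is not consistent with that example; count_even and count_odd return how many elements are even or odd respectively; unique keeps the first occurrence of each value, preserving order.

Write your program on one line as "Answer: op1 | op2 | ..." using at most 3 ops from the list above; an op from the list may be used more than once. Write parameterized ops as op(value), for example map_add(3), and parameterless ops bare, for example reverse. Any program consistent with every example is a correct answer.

filter_even | max

Check, running the answer program on each example:
  [49, 19, 1, 36, -45, -10, -3] -> [36, -10] -> 36
  [16, 18, -3, -47, 20, -25, -8, -14] -> [16, 18, 20, -8, -14] -> 20
  [-8, -5, -31, -19, 13, -8, -50] -> [-8, -8, -50] -> -8
  [5, -31, -21, -36, -14, 46, -9, -26] -> [-36, -14, 46, -26] -> 46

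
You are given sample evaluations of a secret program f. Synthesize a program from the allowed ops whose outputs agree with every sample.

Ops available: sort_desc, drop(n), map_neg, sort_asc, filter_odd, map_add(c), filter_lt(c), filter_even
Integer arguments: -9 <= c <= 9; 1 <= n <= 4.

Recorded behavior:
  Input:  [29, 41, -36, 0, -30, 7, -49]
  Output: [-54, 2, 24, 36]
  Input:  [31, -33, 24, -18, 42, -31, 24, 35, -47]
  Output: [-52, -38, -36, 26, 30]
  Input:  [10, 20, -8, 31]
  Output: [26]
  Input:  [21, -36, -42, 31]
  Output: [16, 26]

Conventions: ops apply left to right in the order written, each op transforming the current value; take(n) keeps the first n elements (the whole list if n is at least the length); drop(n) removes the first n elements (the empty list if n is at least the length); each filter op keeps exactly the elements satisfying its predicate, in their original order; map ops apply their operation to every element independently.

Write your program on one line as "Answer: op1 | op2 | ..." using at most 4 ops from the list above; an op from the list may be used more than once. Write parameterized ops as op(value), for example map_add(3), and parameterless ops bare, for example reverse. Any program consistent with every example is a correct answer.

sort_desc | sort_asc | filter_odd | map_add(-5)

Check, running the answer program on each example:
  [29, 41, -36, 0, -30, 7, -49] -> [41, 29, 7, 0, -30, -36, -49] -> [-49, -36, -30, 0, 7, 29, 41] -> [-49, 7, 29, 41] -> [-54, 2, 24, 36]
  [31, -33, 24, -18, 42, -31, 24, 35, -47] -> [42, 35, 31, 24, 24, -18, -31, -33, -47] -> [-47, -33, -31, -18, 24, 24, 31, 35, 42] -> [-47, -33, -31, 31, 35] -> [-52, -38, -36, 26, 30]
  [10, 20, -8, 31] -> [31, 20, 10, -8] -> [-8, 10, 20, 31] -> [31] -> [26]
  [21, -36, -42, 31] -> [31, 21, -36, -42] -> [-42, -36, 21, 31] -> [21, 31] -> [16, 26]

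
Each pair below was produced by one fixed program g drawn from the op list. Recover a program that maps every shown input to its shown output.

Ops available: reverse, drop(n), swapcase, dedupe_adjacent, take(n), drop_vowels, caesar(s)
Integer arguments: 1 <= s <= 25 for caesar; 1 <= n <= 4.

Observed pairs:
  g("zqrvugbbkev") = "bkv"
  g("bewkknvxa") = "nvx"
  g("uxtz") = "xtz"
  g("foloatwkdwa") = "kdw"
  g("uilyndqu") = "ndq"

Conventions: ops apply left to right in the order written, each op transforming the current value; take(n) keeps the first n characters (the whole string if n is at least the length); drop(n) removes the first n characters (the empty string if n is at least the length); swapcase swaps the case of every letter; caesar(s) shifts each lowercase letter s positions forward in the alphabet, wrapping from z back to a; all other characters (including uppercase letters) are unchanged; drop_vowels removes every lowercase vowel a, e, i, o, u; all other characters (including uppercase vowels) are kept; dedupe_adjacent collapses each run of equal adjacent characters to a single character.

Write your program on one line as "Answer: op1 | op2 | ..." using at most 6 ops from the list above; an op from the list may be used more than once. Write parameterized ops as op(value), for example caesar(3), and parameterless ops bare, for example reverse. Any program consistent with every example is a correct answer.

drop(1) | reverse | drop_vowels | take(3) | reverse

Check, running the answer program on each example:
  "zqrvugbbkev" -> "qrvugbbkev" -> "vekbbguvrq" -> "vkbbgvrq" -> "vkb" -> "bkv"
  "bewkknvxa" -> "ewkknvxa" -> "axvnkkwe" -> "xvnkkw" -> "xvn" -> "nvx"
  "uxtz" -> "xtz" -> "ztx" -> "ztx" -> "ztx" -> "xtz"
  "foloatwkdwa" -> "oloatwkdwa" -> "awdkwtaolo" -> "wdkwtl" -> "wdk" -> "kdw"
  "uilyndqu" -> "ilyndqu" -> "uqdnyli" -> "qdnyl" -> "qdn" -> "ndq"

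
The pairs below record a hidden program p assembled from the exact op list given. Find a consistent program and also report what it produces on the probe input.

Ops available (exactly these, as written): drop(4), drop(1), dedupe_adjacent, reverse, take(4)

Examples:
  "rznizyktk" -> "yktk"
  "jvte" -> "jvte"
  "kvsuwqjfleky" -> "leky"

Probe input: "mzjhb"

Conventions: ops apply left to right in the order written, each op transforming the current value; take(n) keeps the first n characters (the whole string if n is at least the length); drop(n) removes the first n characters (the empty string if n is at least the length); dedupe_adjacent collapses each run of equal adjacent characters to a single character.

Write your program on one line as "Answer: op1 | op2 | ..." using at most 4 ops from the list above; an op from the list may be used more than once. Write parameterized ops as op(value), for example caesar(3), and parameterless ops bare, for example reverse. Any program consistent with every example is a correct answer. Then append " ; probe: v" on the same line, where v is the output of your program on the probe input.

reverse | take(4) | reverse ; probe: "zjhb"

Check, running the answer program on each example:
  "rznizyktk" -> "ktkyzinzr" -> "ktky" -> "yktk"
  "jvte" -> "etvj" -> "etvj" -> "jvte"
  "kvsuwqjfleky" -> "ykelfjqwusvk" -> "ykel" -> "leky"
  probe: "mzjhb" -> "bhjzm" -> "bhjz" -> "zjhb"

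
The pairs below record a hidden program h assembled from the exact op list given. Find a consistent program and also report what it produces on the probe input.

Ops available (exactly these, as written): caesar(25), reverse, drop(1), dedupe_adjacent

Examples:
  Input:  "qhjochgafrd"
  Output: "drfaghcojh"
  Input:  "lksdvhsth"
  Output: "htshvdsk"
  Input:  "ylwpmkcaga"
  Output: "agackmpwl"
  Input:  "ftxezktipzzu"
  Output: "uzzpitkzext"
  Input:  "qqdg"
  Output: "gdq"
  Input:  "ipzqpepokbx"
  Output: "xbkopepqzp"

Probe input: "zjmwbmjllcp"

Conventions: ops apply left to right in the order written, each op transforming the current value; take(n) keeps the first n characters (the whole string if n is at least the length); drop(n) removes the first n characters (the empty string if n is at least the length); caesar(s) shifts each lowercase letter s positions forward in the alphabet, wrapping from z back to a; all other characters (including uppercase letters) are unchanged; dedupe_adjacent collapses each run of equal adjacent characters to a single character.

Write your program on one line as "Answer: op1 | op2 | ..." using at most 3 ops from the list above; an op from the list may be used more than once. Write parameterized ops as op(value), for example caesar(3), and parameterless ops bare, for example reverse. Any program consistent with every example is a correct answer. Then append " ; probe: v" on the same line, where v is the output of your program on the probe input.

drop(1) | reverse ; probe: "pclljmbwmj"

Check, running the answer program on each example:
  "qhjochgafrd" -> "hjochgafrd" -> "drfaghcojh"
  "lksdvhsth" -> "ksdvhsth" -> "htshvdsk"
  "ylwpmkcaga" -> "lwpmkcaga" -> "agackmpwl"
  "ftxezktipzzu" -> "txezktipzzu" -> "uzzpitkzext"
  "qqdg" -> "qdg" -> "gdq"
  "ipzqpepokbx" -> "pzqpepokbx" -> "xbkopepqzp"
  probe: "zjmwbmjllcp" -> "jmwbmjllcp" -> "pclljmbwmj"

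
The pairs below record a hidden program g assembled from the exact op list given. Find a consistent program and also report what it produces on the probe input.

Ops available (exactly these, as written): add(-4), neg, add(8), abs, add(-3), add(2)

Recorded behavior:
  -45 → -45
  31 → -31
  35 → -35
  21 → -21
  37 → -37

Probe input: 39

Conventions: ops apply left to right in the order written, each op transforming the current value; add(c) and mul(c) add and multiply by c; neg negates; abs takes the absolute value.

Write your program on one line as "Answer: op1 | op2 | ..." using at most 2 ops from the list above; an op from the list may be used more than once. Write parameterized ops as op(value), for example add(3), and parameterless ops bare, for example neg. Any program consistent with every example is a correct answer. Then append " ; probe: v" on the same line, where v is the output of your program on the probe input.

abs | neg ; probe: -39

Check, running the answer program on each example:
  -45 -> 45 -> -45
  31 -> 31 -> -31
  35 -> 35 -> -35
  21 -> 21 -> -21
  37 -> 37 -> -37
  probe: 39 -> 39 -> -39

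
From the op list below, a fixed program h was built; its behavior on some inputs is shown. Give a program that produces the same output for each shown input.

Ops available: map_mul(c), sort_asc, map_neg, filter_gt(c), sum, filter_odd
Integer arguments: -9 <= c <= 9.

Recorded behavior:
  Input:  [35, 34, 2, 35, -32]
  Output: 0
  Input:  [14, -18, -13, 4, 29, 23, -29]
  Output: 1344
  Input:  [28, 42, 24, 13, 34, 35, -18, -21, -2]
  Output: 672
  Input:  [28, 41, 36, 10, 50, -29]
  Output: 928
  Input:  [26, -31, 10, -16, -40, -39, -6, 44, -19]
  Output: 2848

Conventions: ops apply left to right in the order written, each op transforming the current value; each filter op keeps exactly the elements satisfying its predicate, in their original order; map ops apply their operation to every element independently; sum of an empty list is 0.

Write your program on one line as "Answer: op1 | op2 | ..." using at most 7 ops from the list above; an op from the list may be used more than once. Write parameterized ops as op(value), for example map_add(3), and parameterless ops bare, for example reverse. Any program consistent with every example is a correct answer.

map_neg | filter_gt(7) | filter_odd | map_mul(4) | map_mul(8) | sum

Check, running the answer program on each example:
  [35, 34, 2, 35, -32] -> [-35, -34, -2, -35, 32] -> [32] -> [] -> [] -> [] -> 0
  [14, -18, -13, 4, 29, 23, -29] -> [-14, 18, 13, -4, -29, -23, 29] -> [18, 13, 29] -> [13, 29] -> [52, 116] -> [416, 928] -> 1344
  [28, 42, 24, 13, 34, 35, -18, -21, -2] -> [-28, -42, -24, -13, -34, -35, 18, 21, 2] -> [18, 21] -> [21] -> [84] -> [672] -> 672
  [28, 41, 36, 10, 50, -29] -> [-28, -41, -36, -10, -50, 29] -> [29] -> [29] -> [116] -> [928] -> 928
  [26, -31, 10, -16, -40, -39, -6, 44, -19] -> [-26, 31, -10, 16, 40, 39, 6, -44, 19] -> [31, 16, 40, 39, 19] -> [31, 39, 19] -> [124, 156, 76] -> [992, 1248, 608] -> 2848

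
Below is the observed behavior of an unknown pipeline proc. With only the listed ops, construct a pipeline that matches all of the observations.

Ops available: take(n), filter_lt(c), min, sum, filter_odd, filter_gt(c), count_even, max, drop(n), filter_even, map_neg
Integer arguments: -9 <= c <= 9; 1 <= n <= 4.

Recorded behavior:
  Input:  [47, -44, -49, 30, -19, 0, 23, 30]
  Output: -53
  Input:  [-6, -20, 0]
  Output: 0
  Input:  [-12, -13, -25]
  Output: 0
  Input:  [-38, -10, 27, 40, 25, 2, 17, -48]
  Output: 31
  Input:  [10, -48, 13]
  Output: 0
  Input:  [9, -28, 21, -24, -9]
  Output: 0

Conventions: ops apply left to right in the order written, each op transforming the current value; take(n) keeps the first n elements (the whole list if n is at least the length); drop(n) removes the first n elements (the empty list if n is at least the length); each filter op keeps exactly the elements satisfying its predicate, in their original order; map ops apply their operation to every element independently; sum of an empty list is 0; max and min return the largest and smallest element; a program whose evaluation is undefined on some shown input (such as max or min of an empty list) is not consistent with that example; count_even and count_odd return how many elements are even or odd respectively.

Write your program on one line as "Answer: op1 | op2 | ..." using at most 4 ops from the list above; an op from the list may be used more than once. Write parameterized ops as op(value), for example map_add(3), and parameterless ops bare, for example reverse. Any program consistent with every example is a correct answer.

drop(4) | map_neg | drop(2) | sum

Check, running the answer program on each example:
  [47, -44, -49, 30, -19, 0, 23, 30] -> [-19, 0, 23, 30] -> [19, 0, -23, -30] -> [-23, -30] -> -53
  [-6, -20, 0] -> [] -> [] -> [] -> 0
  [-12, -13, -25] -> [] -> [] -> [] -> 0
  [-38, -10, 27, 40, 25, 2, 17, -48] -> [25, 2, 17, -48] -> [-25, -2, -17, 48] -> [-17, 48] -> 31
  [10, -48, 13] -> [] -> [] -> [] -> 0
  [9, -28, 21, -24, -9] -> [-9] -> [9] -> [] -> 0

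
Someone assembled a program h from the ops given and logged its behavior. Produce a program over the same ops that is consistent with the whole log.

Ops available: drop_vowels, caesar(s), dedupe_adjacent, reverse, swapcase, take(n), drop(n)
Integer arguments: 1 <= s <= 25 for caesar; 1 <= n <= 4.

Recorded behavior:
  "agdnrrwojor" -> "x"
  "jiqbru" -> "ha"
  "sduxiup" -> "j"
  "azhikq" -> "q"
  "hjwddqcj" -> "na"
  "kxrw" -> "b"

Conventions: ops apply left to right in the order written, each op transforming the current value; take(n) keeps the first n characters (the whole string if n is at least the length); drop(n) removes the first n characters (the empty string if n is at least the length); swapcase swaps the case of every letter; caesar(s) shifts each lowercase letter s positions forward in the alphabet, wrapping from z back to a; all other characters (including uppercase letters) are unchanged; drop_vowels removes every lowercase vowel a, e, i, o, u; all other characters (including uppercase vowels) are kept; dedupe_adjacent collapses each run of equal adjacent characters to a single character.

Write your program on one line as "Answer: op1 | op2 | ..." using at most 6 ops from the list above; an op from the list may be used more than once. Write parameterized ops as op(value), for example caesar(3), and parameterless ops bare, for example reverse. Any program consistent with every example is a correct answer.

take(3) | drop_vowels | caesar(23) | drop_vowels | reverse | caesar(20)

Check, running the answer program on each example:
  "agdnrrwojor" -> "agd" -> "gd" -> "da" -> "d" -> "d" -> "x"
  "jiqbru" -> "jiq" -> "jq" -> "gn" -> "gn" -> "ng" -> "ha"
  "sduxiup" -> "sdu" -> "sd" -> "pa" -> "p" -> "p" -> "j"
  "azhikq" -> "azh" -> "zh" -> "we" -> "w" -> "w" -> "q"
  "hjwddqcj" -> "hjw" -> "hjw" -> "egt" -> "gt" -> "tg" -> "na"
  "kxrw" -> "kxr" -> "kxr" -> "huo" -> "h" -> "h" -> "b"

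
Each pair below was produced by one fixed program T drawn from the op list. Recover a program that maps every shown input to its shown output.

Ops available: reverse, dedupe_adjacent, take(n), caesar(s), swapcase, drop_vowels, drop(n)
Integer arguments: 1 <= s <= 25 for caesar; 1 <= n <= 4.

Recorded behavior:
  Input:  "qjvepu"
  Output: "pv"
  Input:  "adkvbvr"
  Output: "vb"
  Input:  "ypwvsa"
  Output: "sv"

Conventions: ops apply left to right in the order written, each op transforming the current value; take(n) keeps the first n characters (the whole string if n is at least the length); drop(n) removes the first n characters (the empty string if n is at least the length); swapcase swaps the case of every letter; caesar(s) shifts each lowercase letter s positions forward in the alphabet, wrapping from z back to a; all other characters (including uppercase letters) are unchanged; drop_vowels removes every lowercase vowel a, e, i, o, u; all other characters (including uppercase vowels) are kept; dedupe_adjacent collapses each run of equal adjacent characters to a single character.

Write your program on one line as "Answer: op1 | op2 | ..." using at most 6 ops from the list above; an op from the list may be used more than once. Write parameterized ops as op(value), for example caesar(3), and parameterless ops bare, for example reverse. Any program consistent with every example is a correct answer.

reverse | drop(1) | take(4) | drop_vowels | take(2)

Check, running the answer program on each example:
  "qjvepu" -> "upevjq" -> "pevjq" -> "pevj" -> "pvj" -> "pv"
  "adkvbvr" -> "rvbvkda" -> "vbvkda" -> "vbvk" -> "vbvk" -> "vb"
  "ypwvsa" -> "asvwpy" -> "svwpy" -> "svwp" -> "svwp" -> "sv"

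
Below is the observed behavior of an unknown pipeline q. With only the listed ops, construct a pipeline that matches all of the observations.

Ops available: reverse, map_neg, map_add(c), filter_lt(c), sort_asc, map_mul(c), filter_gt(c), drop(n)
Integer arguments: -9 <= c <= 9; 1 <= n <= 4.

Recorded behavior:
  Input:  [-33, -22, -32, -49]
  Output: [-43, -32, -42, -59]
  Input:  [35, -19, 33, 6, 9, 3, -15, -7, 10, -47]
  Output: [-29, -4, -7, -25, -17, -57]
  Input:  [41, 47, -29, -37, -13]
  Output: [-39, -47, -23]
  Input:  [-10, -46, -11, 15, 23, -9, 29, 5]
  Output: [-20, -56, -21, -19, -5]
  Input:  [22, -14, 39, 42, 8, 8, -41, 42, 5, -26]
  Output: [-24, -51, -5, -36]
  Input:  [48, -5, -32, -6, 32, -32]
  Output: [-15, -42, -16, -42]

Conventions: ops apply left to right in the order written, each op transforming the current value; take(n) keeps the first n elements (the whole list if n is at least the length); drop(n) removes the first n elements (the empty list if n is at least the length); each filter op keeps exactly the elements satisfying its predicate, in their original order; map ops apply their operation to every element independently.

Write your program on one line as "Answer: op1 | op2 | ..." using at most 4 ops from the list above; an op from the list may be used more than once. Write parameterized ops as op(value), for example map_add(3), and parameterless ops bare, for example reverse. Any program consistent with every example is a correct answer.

map_add(-4) | map_add(-6) | filter_lt(-3)

Check, running the answer program on each example:
  [-33, -22, -32, -49] -> [-37, -26, -36, -53] -> [-43, -32, -42, -59] -> [-43, -32, -42, -59]
  [35, -19, 33, 6, 9, 3, -15, -7, 10, -47] -> [31, -23, 29, 2, 5, -1, -19, -11, 6, -51] -> [25, -29, 23, -4, -1, -7, -25, -17, 0, -57] -> [-29, -4, -7, -25, -17, -57]
  [41, 47, -29, -37, -13] -> [37, 43, -33, -41, -17] -> [31, 37, -39, -47, -23] -> [-39, -47, -23]
  [-10, -46, -11, 15, 23, -9, 29, 5] -> [-14, -50, -15, 11, 19, -13, 25, 1] -> [-20, -56, -21, 5, 13, -19, 19, -5] -> [-20, -56, -21, -19, -5]
  [22, -14, 39, 42, 8, 8, -41, 42, 5, -26] -> [18, -18, 35, 38, 4, 4, -45, 38, 1, -30] -> [12, -24, 29, 32, -2, -2, -51, 32, -5, -36] -> [-24, -51, -5, -36]
  [48, -5, -32, -6, 32, -32] -> [44, -9, -36, -10, 28, -36] -> [38, -15, -42, -16, 22, -42] -> [-15, -42, -16, -42]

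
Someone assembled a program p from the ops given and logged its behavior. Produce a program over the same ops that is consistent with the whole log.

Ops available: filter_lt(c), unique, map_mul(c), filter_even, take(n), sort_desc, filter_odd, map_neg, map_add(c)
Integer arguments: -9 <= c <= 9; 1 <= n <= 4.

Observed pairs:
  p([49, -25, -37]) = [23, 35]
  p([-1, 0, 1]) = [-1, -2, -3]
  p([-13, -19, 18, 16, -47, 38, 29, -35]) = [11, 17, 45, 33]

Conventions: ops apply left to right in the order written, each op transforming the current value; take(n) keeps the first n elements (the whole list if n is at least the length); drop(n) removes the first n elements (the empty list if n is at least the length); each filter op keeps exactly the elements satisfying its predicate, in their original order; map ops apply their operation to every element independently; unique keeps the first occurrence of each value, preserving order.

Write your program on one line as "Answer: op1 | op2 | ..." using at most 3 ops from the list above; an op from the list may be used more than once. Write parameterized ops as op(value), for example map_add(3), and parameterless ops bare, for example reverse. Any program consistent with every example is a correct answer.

filter_lt(6) | map_add(2) | map_neg

Check, running the answer program on each example:
  [49, -25, -37] -> [-25, -37] -> [-23, -35] -> [23, 35]
  [-1, 0, 1] -> [-1, 0, 1] -> [1, 2, 3] -> [-1, -2, -3]
  [-13, -19, 18, 16, -47, 38, 29, -35] -> [-13, -19, -47, -35] -> [-11, -17, -45, -33] -> [11, 17, 45, 33]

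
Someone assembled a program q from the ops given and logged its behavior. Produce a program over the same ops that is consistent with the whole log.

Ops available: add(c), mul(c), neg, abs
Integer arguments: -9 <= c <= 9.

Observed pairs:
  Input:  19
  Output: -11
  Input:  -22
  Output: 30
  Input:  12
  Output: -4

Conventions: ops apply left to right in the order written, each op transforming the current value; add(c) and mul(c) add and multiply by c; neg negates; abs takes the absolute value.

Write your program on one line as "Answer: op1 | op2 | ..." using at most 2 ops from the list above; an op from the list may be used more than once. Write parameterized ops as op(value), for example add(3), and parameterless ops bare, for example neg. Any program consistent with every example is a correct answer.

neg | add(8)

Check, running the answer program on each example:
  19 -> -19 -> -11
  -22 -> 22 -> 30
  12 -> -12 -> -4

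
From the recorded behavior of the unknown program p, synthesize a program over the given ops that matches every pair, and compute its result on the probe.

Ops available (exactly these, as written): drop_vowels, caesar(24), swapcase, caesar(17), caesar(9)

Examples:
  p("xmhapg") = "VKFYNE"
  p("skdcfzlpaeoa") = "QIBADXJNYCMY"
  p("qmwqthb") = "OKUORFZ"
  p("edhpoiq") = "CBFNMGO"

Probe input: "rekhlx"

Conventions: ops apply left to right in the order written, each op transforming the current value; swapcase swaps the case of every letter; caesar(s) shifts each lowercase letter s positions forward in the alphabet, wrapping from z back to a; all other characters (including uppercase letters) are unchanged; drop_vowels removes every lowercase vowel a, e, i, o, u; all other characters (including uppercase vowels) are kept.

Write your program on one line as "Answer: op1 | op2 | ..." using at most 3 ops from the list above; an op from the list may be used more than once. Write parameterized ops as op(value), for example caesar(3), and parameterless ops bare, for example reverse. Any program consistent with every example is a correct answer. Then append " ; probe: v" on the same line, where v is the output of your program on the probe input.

caesar(24) | swapcase ; probe: "PCIFJV"

Check, running the answer program on each example:
  "xmhapg" -> "vkfyne" -> "VKFYNE"
  "skdcfzlpaeoa" -> "qibadxjnycmy" -> "QIBADXJNYCMY"
  "qmwqthb" -> "okuorfz" -> "OKUORFZ"
  "edhpoiq" -> "cbfnmgo" -> "CBFNMGO"
  probe: "rekhlx" -> "pcifjv" -> "PCIFJV"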